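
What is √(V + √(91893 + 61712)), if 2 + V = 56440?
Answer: √(56438 + √153605) ≈ 238.39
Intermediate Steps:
V = 56438 (V = -2 + 56440 = 56438)
√(V + √(91893 + 61712)) = √(56438 + √(91893 + 61712)) = √(56438 + √153605)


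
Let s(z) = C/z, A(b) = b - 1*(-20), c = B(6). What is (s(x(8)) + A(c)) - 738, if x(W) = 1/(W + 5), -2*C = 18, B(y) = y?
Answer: -829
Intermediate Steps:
C = -9 (C = -1/2*18 = -9)
c = 6
x(W) = 1/(5 + W)
A(b) = 20 + b (A(b) = b + 20 = 20 + b)
s(z) = -9/z
(s(x(8)) + A(c)) - 738 = (-9/(1/(5 + 8)) + (20 + 6)) - 738 = (-9/(1/13) + 26) - 738 = (-9/1/13 + 26) - 738 = (-9*13 + 26) - 738 = (-117 + 26) - 738 = -91 - 738 = -829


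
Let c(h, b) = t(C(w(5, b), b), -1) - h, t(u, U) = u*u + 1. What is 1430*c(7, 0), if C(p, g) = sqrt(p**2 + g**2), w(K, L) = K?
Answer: 27170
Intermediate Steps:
C(p, g) = sqrt(g**2 + p**2)
t(u, U) = 1 + u**2 (t(u, U) = u**2 + 1 = 1 + u**2)
c(h, b) = 26 + b**2 - h (c(h, b) = (1 + (sqrt(b**2 + 5**2))**2) - h = (1 + (sqrt(b**2 + 25))**2) - h = (1 + (sqrt(25 + b**2))**2) - h = (1 + (25 + b**2)) - h = (26 + b**2) - h = 26 + b**2 - h)
1430*c(7, 0) = 1430*(26 + 0**2 - 1*7) = 1430*(26 + 0 - 7) = 1430*19 = 27170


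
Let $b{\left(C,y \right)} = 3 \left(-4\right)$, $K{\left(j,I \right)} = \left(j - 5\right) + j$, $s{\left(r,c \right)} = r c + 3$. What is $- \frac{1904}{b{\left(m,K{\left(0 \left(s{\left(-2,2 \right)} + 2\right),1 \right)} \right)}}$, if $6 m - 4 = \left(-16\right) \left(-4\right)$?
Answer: $\frac{476}{3} \approx 158.67$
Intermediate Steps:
$s{\left(r,c \right)} = 3 + c r$ ($s{\left(r,c \right)} = c r + 3 = 3 + c r$)
$m = \frac{34}{3}$ ($m = \frac{2}{3} + \frac{\left(-16\right) \left(-4\right)}{6} = \frac{2}{3} + \frac{1}{6} \cdot 64 = \frac{2}{3} + \frac{32}{3} = \frac{34}{3} \approx 11.333$)
$K{\left(j,I \right)} = -5 + 2 j$ ($K{\left(j,I \right)} = \left(-5 + j\right) + j = -5 + 2 j$)
$b{\left(C,y \right)} = -12$
$- \frac{1904}{b{\left(m,K{\left(0 \left(s{\left(-2,2 \right)} + 2\right),1 \right)} \right)}} = - \frac{1904}{-12} = \left(-1904\right) \left(- \frac{1}{12}\right) = \frac{476}{3}$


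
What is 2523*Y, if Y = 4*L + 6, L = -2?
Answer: -5046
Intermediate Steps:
Y = -2 (Y = 4*(-2) + 6 = -8 + 6 = -2)
2523*Y = 2523*(-2) = -5046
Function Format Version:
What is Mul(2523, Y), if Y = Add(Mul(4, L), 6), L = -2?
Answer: -5046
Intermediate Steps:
Y = -2 (Y = Add(Mul(4, -2), 6) = Add(-8, 6) = -2)
Mul(2523, Y) = Mul(2523, -2) = -5046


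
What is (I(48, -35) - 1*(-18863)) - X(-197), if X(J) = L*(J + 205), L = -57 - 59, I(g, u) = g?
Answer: 19839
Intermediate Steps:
L = -116
X(J) = -23780 - 116*J (X(J) = -116*(J + 205) = -116*(205 + J) = -23780 - 116*J)
(I(48, -35) - 1*(-18863)) - X(-197) = (48 - 1*(-18863)) - (-23780 - 116*(-197)) = (48 + 18863) - (-23780 + 22852) = 18911 - 1*(-928) = 18911 + 928 = 19839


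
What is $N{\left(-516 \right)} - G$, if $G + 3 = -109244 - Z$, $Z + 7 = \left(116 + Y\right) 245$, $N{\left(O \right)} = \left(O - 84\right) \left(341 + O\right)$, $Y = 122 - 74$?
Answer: $254420$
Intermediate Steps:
$Y = 48$
$N{\left(O \right)} = \left(-84 + O\right) \left(341 + O\right)$
$Z = 40173$ ($Z = -7 + \left(116 + 48\right) 245 = -7 + 164 \cdot 245 = -7 + 40180 = 40173$)
$G = -149420$ ($G = -3 - 149417 = -149420$)
$N{\left(-516 \right)} - G = \left(-28644 + \left(-516\right)^{2} + 257 \left(-516\right)\right) - -149420 = \left(-28644 + 266256 - 132612\right) + 149420 = 105000 + 149420 = 254420$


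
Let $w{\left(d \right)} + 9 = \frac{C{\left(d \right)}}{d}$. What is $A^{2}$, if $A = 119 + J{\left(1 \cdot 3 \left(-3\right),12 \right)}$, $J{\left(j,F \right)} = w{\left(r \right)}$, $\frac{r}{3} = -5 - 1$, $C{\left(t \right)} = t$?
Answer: $12321$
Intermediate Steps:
$r = -18$ ($r = 3 \left(-5 - 1\right) = 3 \left(-6\right) = -18$)
$w{\left(d \right)} = -8$ ($w{\left(d \right)} = -9 + \frac{d}{d} = -9 + 1 = -8$)
$J{\left(j,F \right)} = -8$
$A = 111$ ($A = 119 - 8 = 111$)
$A^{2} = 111^{2} = 12321$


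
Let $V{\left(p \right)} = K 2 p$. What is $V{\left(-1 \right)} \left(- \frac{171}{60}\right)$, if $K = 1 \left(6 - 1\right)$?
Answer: $\frac{57}{2} \approx 28.5$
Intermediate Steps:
$K = 5$ ($K = 1 \cdot 5 = 5$)
$V{\left(p \right)} = 10 p$ ($V{\left(p \right)} = 5 \cdot 2 p = 10 p$)
$V{\left(-1 \right)} \left(- \frac{171}{60}\right) = 10 \left(-1\right) \left(- \frac{171}{60}\right) = - 10 \left(\left(-171\right) \frac{1}{60}\right) = \left(-10\right) \left(- \frac{57}{20}\right) = \frac{57}{2}$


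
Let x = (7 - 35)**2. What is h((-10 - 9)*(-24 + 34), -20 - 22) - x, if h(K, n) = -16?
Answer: -800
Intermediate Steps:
x = 784 (x = (-28)**2 = 784)
h((-10 - 9)*(-24 + 34), -20 - 22) - x = -16 - 1*784 = -16 - 784 = -800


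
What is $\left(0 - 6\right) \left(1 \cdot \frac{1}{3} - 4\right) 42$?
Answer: $924$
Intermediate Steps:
$\left(0 - 6\right) \left(1 \cdot \frac{1}{3} - 4\right) 42 = - 6 \left(1 \cdot \frac{1}{3} - 4\right) 42 = - 6 \left(\frac{1}{3} - 4\right) 42 = \left(-6\right) \left(- \frac{11}{3}\right) 42 = 22 \cdot 42 = 924$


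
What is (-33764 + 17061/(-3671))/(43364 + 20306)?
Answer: -24792941/46746514 ≈ -0.53037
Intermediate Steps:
(-33764 + 17061/(-3671))/(43364 + 20306) = (-33764 + 17061*(-1/3671))/63670 = (-33764 - 17061/3671)*(1/63670) = -123964705/3671*1/63670 = -24792941/46746514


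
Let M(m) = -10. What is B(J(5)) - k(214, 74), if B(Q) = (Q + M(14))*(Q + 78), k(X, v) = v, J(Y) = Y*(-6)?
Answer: -1994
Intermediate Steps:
J(Y) = -6*Y
B(Q) = (-10 + Q)*(78 + Q) (B(Q) = (Q - 10)*(Q + 78) = (-10 + Q)*(78 + Q))
B(J(5)) - k(214, 74) = (-780 + (-6*5)**2 + 68*(-6*5)) - 1*74 = (-780 + (-30)**2 + 68*(-30)) - 74 = (-780 + 900 - 2040) - 74 = -1920 - 74 = -1994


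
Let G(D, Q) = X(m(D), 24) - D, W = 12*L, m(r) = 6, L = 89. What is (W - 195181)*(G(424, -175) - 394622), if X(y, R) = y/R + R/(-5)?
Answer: 1533688948243/20 ≈ 7.6684e+10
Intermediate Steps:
X(y, R) = -R/5 + y/R (X(y, R) = y/R + R*(-1/5) = y/R - R/5 = -R/5 + y/R)
W = 1068 (W = 12*89 = 1068)
G(D, Q) = -91/20 - D (G(D, Q) = (-1/5*24 + 6/24) - D = (-24/5 + 6*(1/24)) - D = (-24/5 + 1/4) - D = -91/20 - D)
(W - 195181)*(G(424, -175) - 394622) = (1068 - 195181)*((-91/20 - 1*424) - 394622) = -194113*((-91/20 - 424) - 394622) = -194113*(-8571/20 - 394622) = -194113*(-7901011/20) = 1533688948243/20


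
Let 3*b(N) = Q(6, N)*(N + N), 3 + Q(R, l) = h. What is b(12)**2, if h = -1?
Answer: 1024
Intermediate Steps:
Q(R, l) = -4 (Q(R, l) = -3 - 1 = -4)
b(N) = -8*N/3 (b(N) = (-4*(N + N))/3 = (-8*N)/3 = -8*N/3)
b(12)**2 = (-8/3*12)**2 = (-32)**2 = 1024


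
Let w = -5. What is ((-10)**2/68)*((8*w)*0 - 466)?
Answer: -11650/17 ≈ -685.29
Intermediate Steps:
((-10)**2/68)*((8*w)*0 - 466) = ((-10)**2/68)*((8*(-5))*0 - 466) = (100*(1/68))*(-40*0 - 466) = 25*(0 - 466)/17 = (25/17)*(-466) = -11650/17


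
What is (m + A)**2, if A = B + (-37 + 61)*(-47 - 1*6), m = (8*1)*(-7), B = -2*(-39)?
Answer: 1562500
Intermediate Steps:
B = 78
m = -56 (m = 8*(-7) = -56)
A = -1194 (A = 78 + (-37 + 61)*(-47 - 1*6) = 78 + 24*(-47 - 6) = 78 + 24*(-53) = 78 - 1272 = -1194)
(m + A)**2 = (-56 - 1194)**2 = (-1250)**2 = 1562500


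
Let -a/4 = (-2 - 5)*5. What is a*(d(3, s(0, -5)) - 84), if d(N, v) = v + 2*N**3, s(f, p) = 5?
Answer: -3500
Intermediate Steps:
a = 140 (a = -4*(-2 - 5)*5 = -(-28)*5 = -4*(-35) = 140)
a*(d(3, s(0, -5)) - 84) = 140*((5 + 2*3**3) - 84) = 140*((5 + 2*27) - 84) = 140*((5 + 54) - 84) = 140*(59 - 84) = 140*(-25) = -3500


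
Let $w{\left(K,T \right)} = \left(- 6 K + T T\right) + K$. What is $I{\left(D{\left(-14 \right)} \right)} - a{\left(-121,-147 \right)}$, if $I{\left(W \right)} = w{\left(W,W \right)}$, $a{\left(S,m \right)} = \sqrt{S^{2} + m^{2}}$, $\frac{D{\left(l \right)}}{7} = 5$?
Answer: $1050 - 25 \sqrt{58} \approx 859.61$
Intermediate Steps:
$w{\left(K,T \right)} = T^{2} - 5 K$ ($w{\left(K,T \right)} = \left(- 6 K + T^{2}\right) + K = \left(T^{2} - 6 K\right) + K = T^{2} - 5 K$)
$D{\left(l \right)} = 35$ ($D{\left(l \right)} = 7 \cdot 5 = 35$)
$I{\left(W \right)} = W^{2} - 5 W$
$I{\left(D{\left(-14 \right)} \right)} - a{\left(-121,-147 \right)} = 35 \left(-5 + 35\right) - \sqrt{\left(-121\right)^{2} + \left(-147\right)^{2}} = 35 \cdot 30 - \sqrt{14641 + 21609} = 1050 - \sqrt{36250} = 1050 - 25 \sqrt{58}$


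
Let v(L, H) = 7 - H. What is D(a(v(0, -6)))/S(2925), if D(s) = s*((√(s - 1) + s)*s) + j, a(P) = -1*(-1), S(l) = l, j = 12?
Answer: 1/225 ≈ 0.0044444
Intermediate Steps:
a(P) = 1
D(s) = 12 + s²*(s + √(-1 + s)) (D(s) = s*((√(s - 1) + s)*s) + 12 = s*((√(-1 + s) + s)*s) + 12 = s*((s + √(-1 + s))*s) + 12 = s*(s*(s + √(-1 + s))) + 12 = s²*(s + √(-1 + s)) + 12 = 12 + s²*(s + √(-1 + s)))
D(a(v(0, -6)))/S(2925) = (12 + 1³ + 1²*√(-1 + 1))/2925 = (12 + 1 + 1*√0)*(1/2925) = (12 + 1 + 1*0)*(1/2925) = (12 + 1 + 0)*(1/2925) = 13*(1/2925) = 1/225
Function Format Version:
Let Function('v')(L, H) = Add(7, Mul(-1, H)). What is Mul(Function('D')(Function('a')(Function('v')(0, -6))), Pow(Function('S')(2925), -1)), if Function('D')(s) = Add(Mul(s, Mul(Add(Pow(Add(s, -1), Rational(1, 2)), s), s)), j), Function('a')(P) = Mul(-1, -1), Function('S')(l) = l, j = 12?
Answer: Rational(1, 225) ≈ 0.0044444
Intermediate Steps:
Function('a')(P) = 1
Function('D')(s) = Add(12, Mul(Pow(s, 2), Add(s, Pow(Add(-1, s), Rational(1, 2))))) (Function('D')(s) = Add(Mul(s, Mul(Add(Pow(Add(s, -1), Rational(1, 2)), s), s)), 12) = Add(Mul(s, Mul(Add(Pow(Add(-1, s), Rational(1, 2)), s), s)), 12) = Add(Mul(s, Mul(Add(s, Pow(Add(-1, s), Rational(1, 2))), s)), 12) = Add(Mul(s, Mul(s, Add(s, Pow(Add(-1, s), Rational(1, 2))))), 12) = Add(Mul(Pow(s, 2), Add(s, Pow(Add(-1, s), Rational(1, 2)))), 12) = Add(12, Mul(Pow(s, 2), Add(s, Pow(Add(-1, s), Rational(1, 2))))))
Mul(Function('D')(Function('a')(Function('v')(0, -6))), Pow(Function('S')(2925), -1)) = Mul(Add(12, Pow(1, 3), Mul(Pow(1, 2), Pow(Add(-1, 1), Rational(1, 2)))), Pow(2925, -1)) = Mul(Add(12, 1, Mul(1, Pow(0, Rational(1, 2)))), Rational(1, 2925)) = Mul(Add(12, 1, Mul(1, 0)), Rational(1, 2925)) = Mul(Add(12, 1, 0), Rational(1, 2925)) = Mul(13, Rational(1, 2925)) = Rational(1, 225)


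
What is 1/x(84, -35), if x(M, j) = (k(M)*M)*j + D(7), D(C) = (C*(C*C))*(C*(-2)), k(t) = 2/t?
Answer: -1/4872 ≈ -0.00020525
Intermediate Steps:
D(C) = -2*C⁴ (D(C) = (C*C²)*(-2*C) = C³*(-2*C) = -2*C⁴)
x(M, j) = -4802 + 2*j (x(M, j) = ((2/M)*M)*j - 2*7⁴ = 2*j - 2*2401 = 2*j - 4802 = -4802 + 2*j)
1/x(84, -35) = 1/(-4802 + 2*(-35)) = 1/(-4802 - 70) = 1/(-4872) = -1/4872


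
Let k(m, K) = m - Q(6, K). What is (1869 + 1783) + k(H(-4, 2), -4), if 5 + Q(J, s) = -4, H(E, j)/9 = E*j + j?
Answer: 3607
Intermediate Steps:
H(E, j) = 9*j + 9*E*j (H(E, j) = 9*(E*j + j) = 9*(j + E*j) = 9*j + 9*E*j)
Q(J, s) = -9 (Q(J, s) = -5 - 4 = -9)
k(m, K) = 9 + m (k(m, K) = m - 1*(-9) = m + 9 = 9 + m)
(1869 + 1783) + k(H(-4, 2), -4) = (1869 + 1783) + (9 + 9*2*(1 - 4)) = 3652 + (9 + 9*2*(-3)) = 3652 + (9 - 54) = 3652 - 45 = 3607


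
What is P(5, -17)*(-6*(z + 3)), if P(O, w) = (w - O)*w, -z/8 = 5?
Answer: 83028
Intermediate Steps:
z = -40 (z = -8*5 = -40)
P(O, w) = w*(w - O)
P(5, -17)*(-6*(z + 3)) = (-17*(-17 - 1*5))*(-6*(-40 + 3)) = (-17*(-17 - 5))*(-6*(-37)) = -17*(-22)*222 = 374*222 = 83028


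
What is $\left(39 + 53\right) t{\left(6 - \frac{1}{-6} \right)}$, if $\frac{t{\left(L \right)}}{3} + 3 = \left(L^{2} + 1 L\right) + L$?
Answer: $\frac{39215}{3} \approx 13072.0$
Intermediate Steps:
$t{\left(L \right)} = -9 + 3 L^{2} + 6 L$ ($t{\left(L \right)} = -9 + 3 \left(\left(L^{2} + 1 L\right) + L\right) = -9 + 3 \left(\left(L^{2} + L\right) + L\right) = -9 + 3 \left(\left(L + L^{2}\right) + L\right) = -9 + 3 \left(L^{2} + 2 L\right) = -9 + \left(3 L^{2} + 6 L\right) = -9 + 3 L^{2} + 6 L$)
$\left(39 + 53\right) t{\left(6 - \frac{1}{-6} \right)} = \left(39 + 53\right) \left(-9 + 3 \left(6 - \frac{1}{-6}\right)^{2} + 6 \left(6 - \frac{1}{-6}\right)\right) = 92 \left(-9 + 3 \left(6 - - \frac{1}{6}\right)^{2} + 6 \left(6 - - \frac{1}{6}\right)\right) = 92 \left(-9 + 3 \left(6 + \frac{1}{6}\right)^{2} + 6 \left(6 + \frac{1}{6}\right)\right) = 92 \left(-9 + 3 \left(\frac{37}{6}\right)^{2} + 6 \cdot \frac{37}{6}\right) = 92 \left(-9 + 3 \cdot \frac{1369}{36} + 37\right) = 92 \left(-9 + \frac{1369}{12} + 37\right) = 92 \cdot \frac{1705}{12} = \frac{39215}{3}$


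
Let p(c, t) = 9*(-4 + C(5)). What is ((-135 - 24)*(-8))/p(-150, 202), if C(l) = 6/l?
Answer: -1060/21 ≈ -50.476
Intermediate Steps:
p(c, t) = -126/5 (p(c, t) = 9*(-4 + 6/5) = 9*(-14/5) = -126/5)
((-135 - 24)*(-8))/p(-150, 202) = ((-135 - 24)*(-8))/(-126/5) = -159*(-8)*(-5/126) = 1272*(-5/126) = -1060/21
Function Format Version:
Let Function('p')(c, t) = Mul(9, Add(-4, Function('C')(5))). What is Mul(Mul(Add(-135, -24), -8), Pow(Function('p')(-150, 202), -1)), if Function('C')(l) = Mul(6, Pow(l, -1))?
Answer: Rational(-1060, 21) ≈ -50.476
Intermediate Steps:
Function('p')(c, t) = Rational(-126, 5) (Function('p')(c, t) = Mul(9, Add(-4, Mul(6, Pow(5, -1)))) = Mul(9, Add(-4, Mul(6, Rational(1, 5)))) = Mul(9, Add(-4, Rational(6, 5))) = Mul(9, Rational(-14, 5)) = Rational(-126, 5))
Mul(Mul(Add(-135, -24), -8), Pow(Function('p')(-150, 202), -1)) = Mul(Mul(Add(-135, -24), -8), Pow(Rational(-126, 5), -1)) = Mul(Mul(-159, -8), Rational(-5, 126)) = Mul(1272, Rational(-5, 126)) = Rational(-1060, 21)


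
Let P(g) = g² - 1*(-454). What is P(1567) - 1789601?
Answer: 666342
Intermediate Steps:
P(g) = 454 + g² (P(g) = g² + 454 = 454 + g²)
P(1567) - 1789601 = (454 + 1567²) - 1789601 = (454 + 2455489) - 1789601 = 2455943 - 1789601 = 666342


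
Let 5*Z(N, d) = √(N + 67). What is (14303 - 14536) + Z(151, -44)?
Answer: -233 + √218/5 ≈ -230.05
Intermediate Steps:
Z(N, d) = √(67 + N)/5 (Z(N, d) = √(N + 67)/5 = √(67 + N)/5)
(14303 - 14536) + Z(151, -44) = (14303 - 14536) + √(67 + 151)/5 = -233 + √218/5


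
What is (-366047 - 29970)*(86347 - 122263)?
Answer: 14223346572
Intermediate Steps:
(-366047 - 29970)*(86347 - 122263) = -396017*(-35916) = 14223346572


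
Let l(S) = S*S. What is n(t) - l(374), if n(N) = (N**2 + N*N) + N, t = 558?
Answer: 483410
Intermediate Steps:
l(S) = S**2
n(N) = N + 2*N**2 (n(N) = (N**2 + N**2) + N = 2*N**2 + N = N + 2*N**2)
n(t) - l(374) = 558*(1 + 2*558) - 1*374**2 = 558*(1 + 1116) - 1*139876 = 558*1117 - 139876 = 623286 - 139876 = 483410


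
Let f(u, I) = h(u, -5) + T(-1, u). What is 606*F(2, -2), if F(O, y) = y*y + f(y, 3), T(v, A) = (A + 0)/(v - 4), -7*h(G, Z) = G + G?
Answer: 105444/35 ≈ 3012.7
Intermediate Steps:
h(G, Z) = -2*G/7 (h(G, Z) = -(G + G)/7 = -2*G/7)
T(v, A) = A/(-4 + v)
f(u, I) = -17*u/35 (f(u, I) = -2*u/7 + u/(-4 - 1) = -2*u/7 + u/(-5) = -2*u/7 + u*(-⅕) = -2*u/7 - u/5 = -17*u/35)
F(O, y) = y² - 17*y/35 (F(O, y) = y*y - 17*y/35 = y² - 17*y/35)
606*F(2, -2) = 606*((1/35)*(-2)*(-17 + 35*(-2))) = 606*((1/35)*(-2)*(-17 - 70)) = 606*((1/35)*(-2)*(-87)) = 606*(174/35) = 105444/35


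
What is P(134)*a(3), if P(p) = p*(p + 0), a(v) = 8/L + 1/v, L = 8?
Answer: 71824/3 ≈ 23941.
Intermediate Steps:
a(v) = 1 + 1/v (a(v) = 8/8 + 1/v = 8*(⅛) + 1/v = 1 + 1/v)
P(p) = p² (P(p) = p*p = p²)
P(134)*a(3) = 134²*((1 + 3)/3) = 17956*((⅓)*4) = 17956*(4/3) = 71824/3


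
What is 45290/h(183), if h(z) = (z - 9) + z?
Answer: 6470/51 ≈ 126.86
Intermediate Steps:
h(z) = -9 + 2*z (h(z) = (-9 + z) + z = -9 + 2*z)
45290/h(183) = 45290/(-9 + 2*183) = 45290/(-9 + 366) = 45290/357 = 45290*(1/357) = 6470/51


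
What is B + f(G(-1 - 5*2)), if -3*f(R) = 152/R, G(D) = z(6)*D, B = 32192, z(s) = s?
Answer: 3187084/99 ≈ 32193.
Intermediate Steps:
G(D) = 6*D
f(R) = -152/(3*R)
B + f(G(-1 - 5*2)) = 32192 - 152*1/(6*(-1 - 5*2))/3 = 32192 - 152*1/(6*(-1 - 10))/3 = 32192 - 152/(3*(6*(-11))) = 32192 - 152/3/(-66) = 32192 - 152/3*(-1/66) = 32192 + 76/99 = 3187084/99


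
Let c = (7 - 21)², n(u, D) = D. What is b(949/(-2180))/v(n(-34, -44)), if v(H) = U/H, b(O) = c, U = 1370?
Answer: -4312/685 ≈ -6.2949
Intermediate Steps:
c = 196 (c = (-14)² = 196)
b(O) = 196
v(H) = 1370/H
b(949/(-2180))/v(n(-34, -44)) = 196/((1370/(-44))) = 196/((1370*(-1/44))) = 196/(-685/22) = 196*(-22/685) = -4312/685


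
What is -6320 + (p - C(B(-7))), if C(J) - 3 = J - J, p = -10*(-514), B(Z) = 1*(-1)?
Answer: -1183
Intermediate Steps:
B(Z) = -1
p = 5140
C(J) = 3 (C(J) = 3 + (J - J) = 3 + 0 = 3)
-6320 + (p - C(B(-7))) = -6320 + (5140 - 1*3) = -6320 + (5140 - 3) = -6320 + 5137 = -1183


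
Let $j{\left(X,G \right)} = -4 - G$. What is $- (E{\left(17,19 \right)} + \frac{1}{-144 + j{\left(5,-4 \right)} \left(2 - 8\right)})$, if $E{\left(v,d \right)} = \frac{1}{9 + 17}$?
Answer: $- \frac{59}{1872} \approx -0.031517$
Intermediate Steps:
$E{\left(v,d \right)} = \frac{1}{26}$
$- (E{\left(17,19 \right)} + \frac{1}{-144 + j{\left(5,-4 \right)} \left(2 - 8\right)}) = - (\frac{1}{26} + \frac{1}{-144 + \left(-4 - -4\right) \left(2 - 8\right)}) = - (\frac{1}{26} + \frac{1}{-144 + \left(-4 + 4\right) \left(-6\right)}) = - (\frac{1}{26} + \frac{1}{-144 + 0 \left(-6\right)}) = - (\frac{1}{26} + \frac{1}{-144 + 0}) = - (\frac{1}{26} + \frac{1}{-144}) = - (\frac{1}{26} - \frac{1}{144}) = \left(-1\right) \frac{59}{1872} = - \frac{59}{1872}$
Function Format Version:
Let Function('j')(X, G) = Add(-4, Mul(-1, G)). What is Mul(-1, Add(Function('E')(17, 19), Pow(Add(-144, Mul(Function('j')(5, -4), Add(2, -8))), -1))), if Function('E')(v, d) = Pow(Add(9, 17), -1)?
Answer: Rational(-59, 1872) ≈ -0.031517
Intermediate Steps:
Function('E')(v, d) = Rational(1, 26) (Function('E')(v, d) = Pow(26, -1) = Rational(1, 26))
Mul(-1, Add(Function('E')(17, 19), Pow(Add(-144, Mul(Function('j')(5, -4), Add(2, -8))), -1))) = Mul(-1, Add(Rational(1, 26), Pow(Add(-144, Mul(Add(-4, Mul(-1, -4)), Add(2, -8))), -1))) = Mul(-1, Add(Rational(1, 26), Pow(Add(-144, Mul(Add(-4, 4), -6)), -1))) = Mul(-1, Add(Rational(1, 26), Pow(Add(-144, Mul(0, -6)), -1))) = Mul(-1, Add(Rational(1, 26), Pow(Add(-144, 0), -1))) = Mul(-1, Add(Rational(1, 26), Pow(-144, -1))) = Mul(-1, Add(Rational(1, 26), Rational(-1, 144))) = Mul(-1, Rational(59, 1872)) = Rational(-59, 1872)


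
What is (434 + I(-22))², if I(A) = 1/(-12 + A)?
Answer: 217710025/1156 ≈ 1.8833e+5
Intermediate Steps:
(434 + I(-22))² = (434 + 1/(-12 - 22))² = (434 + 1/(-34))² = (434 - 1/34)² = (14755/34)² = 217710025/1156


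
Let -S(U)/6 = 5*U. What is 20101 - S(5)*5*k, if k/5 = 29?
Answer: 128851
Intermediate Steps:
S(U) = -30*U
k = 145 (k = 5*29 = 145)
20101 - S(5)*5*k = 20101 - -30*5*5*145 = 20101 - (-150*5)*145 = 20101 - (-750)*145 = 20101 - 1*(-108750) = 20101 + 108750 = 128851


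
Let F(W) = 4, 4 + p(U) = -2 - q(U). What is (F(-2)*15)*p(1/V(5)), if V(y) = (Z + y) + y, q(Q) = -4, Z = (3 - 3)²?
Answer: -120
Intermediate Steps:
Z = 0 (Z = 0² = 0)
V(y) = 2*y (V(y) = (0 + y) + y = y + y = 2*y)
p(U) = -2 (p(U) = -4 + (-2 - 1*(-4)) = -4 + (-2 + 4) = -4 + 2 = -2)
(F(-2)*15)*p(1/V(5)) = (4*15)*(-2) = 60*(-2) = -120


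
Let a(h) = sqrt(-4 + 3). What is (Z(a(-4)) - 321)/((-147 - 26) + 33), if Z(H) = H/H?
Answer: 16/7 ≈ 2.2857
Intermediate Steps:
a(h) = I (a(h) = sqrt(-1) = I)
Z(H) = 1
(Z(a(-4)) - 321)/((-147 - 26) + 33) = (1 - 321)/((-147 - 26) + 33) = -320/(-173 + 33) = -320/(-140) = -320*(-1/140) = 16/7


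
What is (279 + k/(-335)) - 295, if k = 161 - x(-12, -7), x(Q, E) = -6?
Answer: -5527/335 ≈ -16.499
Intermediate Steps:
k = 167 (k = 161 - 1*(-6) = 161 + 6 = 167)
(279 + k/(-335)) - 295 = (279 + 167/(-335)) - 295 = (279 + 167*(-1/335)) - 295 = (279 - 167/335) - 295 = 93298/335 - 295 = -5527/335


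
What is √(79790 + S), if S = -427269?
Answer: I*√347479 ≈ 589.47*I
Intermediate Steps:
√(79790 + S) = √(79790 - 427269) = √(-347479) = I*√347479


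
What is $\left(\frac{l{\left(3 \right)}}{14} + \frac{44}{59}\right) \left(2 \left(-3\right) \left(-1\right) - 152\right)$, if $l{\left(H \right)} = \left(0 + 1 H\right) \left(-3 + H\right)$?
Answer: $- \frac{6424}{59} \approx -108.88$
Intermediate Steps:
$l{\left(H \right)} = H \left(-3 + H\right)$ ($l{\left(H \right)} = \left(0 + H\right) \left(-3 + H\right) = H \left(-3 + H\right)$)
$\left(\frac{l{\left(3 \right)}}{14} + \frac{44}{59}\right) \left(2 \left(-3\right) \left(-1\right) - 152\right) = \left(\frac{3 \left(-3 + 3\right)}{14} + \frac{44}{59}\right) \left(2 \left(-3\right) \left(-1\right) - 152\right) = \left(3 \cdot 0 \cdot \frac{1}{14} + 44 \cdot \frac{1}{59}\right) \left(\left(-6\right) \left(-1\right) - 152\right) = \left(0 \cdot \frac{1}{14} + \frac{44}{59}\right) \left(6 - 152\right) = \left(0 + \frac{44}{59}\right) \left(-146\right) = \frac{44}{59} \left(-146\right) = - \frac{6424}{59}$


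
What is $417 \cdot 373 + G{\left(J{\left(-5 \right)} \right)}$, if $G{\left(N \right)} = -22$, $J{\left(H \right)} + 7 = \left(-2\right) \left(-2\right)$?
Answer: $155519$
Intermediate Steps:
$J{\left(H \right)} = -3$ ($J{\left(H \right)} = -7 - -4 = -7 + 4 = -3$)
$417 \cdot 373 + G{\left(J{\left(-5 \right)} \right)} = 417 \cdot 373 - 22 = 155541 - 22 = 155519$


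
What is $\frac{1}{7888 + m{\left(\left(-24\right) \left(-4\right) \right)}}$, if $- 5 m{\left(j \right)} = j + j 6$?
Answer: $\frac{5}{38768} \approx 0.00012897$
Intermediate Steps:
$m{\left(j \right)} = - \frac{7 j}{5}$ ($m{\left(j \right)} = - \frac{j + j 6}{5} = - \frac{j + 6 j}{5} = - \frac{7 j}{5}$)
$\frac{1}{7888 + m{\left(\left(-24\right) \left(-4\right) \right)}} = \frac{1}{7888 - \frac{7 \left(\left(-24\right) \left(-4\right)\right)}{5}} = \frac{1}{7888 - \frac{672}{5}} = \frac{1}{\frac{38768}{5}} = \frac{5}{38768}$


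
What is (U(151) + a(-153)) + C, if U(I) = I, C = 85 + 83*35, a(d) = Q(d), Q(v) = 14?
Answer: 3155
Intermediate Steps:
a(d) = 14
C = 2990 (C = 85 + 2905 = 2990)
(U(151) + a(-153)) + C = (151 + 14) + 2990 = 165 + 2990 = 3155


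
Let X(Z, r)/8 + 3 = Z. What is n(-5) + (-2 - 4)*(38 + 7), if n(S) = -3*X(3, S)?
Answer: -270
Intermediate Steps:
X(Z, r) = -24 + 8*Z
n(S) = 0 (n(S) = -3*(-24 + 8*3) = -3*(-24 + 24) = -3*0 = 0)
n(-5) + (-2 - 4)*(38 + 7) = 0 + (-2 - 4)*(38 + 7) = 0 - 6*45 = 0 - 270 = -270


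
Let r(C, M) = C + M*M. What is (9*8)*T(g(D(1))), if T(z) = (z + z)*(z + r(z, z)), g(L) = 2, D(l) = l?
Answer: 2304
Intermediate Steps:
r(C, M) = C + M²
T(z) = 2*z*(z² + 2*z) (T(z) = (z + z)*(z + (z + z²)) = (2*z)*(z² + 2*z) = 2*z*(z² + 2*z))
(9*8)*T(g(D(1))) = (9*8)*(2*2²*(2 + 2)) = 72*(2*4*4) = 72*32 = 2304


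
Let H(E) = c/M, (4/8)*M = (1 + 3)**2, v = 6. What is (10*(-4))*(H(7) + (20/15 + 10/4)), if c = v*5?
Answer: -1145/6 ≈ -190.83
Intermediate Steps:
M = 32 (M = 2*(1 + 3)**2 = 2*4**2 = 2*16 = 32)
c = 30 (c = 6*5 = 30)
H(E) = 15/16 (H(E) = 30/32 = 30*(1/32) = 15/16)
(10*(-4))*(H(7) + (20/15 + 10/4)) = (10*(-4))*(15/16 + (20/15 + 10/4)) = -40*(15/16 + (20*(1/15) + 10*(1/4))) = -40*(15/16 + (4/3 + 5/2)) = -40*(15/16 + 23/6) = -40*229/48 = -1145/6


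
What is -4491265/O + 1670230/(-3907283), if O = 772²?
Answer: -18544073739315/2328678151472 ≈ -7.9633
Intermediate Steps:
O = 595984
-4491265/O + 1670230/(-3907283) = -4491265/595984 + 1670230/(-3907283) = -4491265*1/595984 + 1670230*(-1/3907283) = -4491265/595984 - 1670230/3907283 = -18544073739315/2328678151472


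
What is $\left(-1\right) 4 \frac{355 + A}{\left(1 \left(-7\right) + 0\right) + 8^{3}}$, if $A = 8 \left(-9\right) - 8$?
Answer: $- \frac{220}{101} \approx -2.1782$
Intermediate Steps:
$A = -80$ ($A = -72 - 8 = -80$)
$\left(-1\right) 4 \frac{355 + A}{\left(1 \left(-7\right) + 0\right) + 8^{3}} = \left(-1\right) 4 \frac{355 - 80}{\left(1 \left(-7\right) + 0\right) + 8^{3}} = - 4 \frac{275}{\left(-7 + 0\right) + 512} = - 4 \frac{275}{-7 + 512} = - 4 \cdot \frac{275}{505} = - 4 \cdot 275 \cdot \frac{1}{505} = \left(-4\right) \frac{55}{101} = - \frac{220}{101}$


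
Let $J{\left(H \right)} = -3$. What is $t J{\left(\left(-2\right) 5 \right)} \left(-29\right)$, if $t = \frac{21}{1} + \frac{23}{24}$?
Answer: $\frac{15283}{8} \approx 1910.4$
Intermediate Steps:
$t = \frac{527}{24}$ ($t = 21 \cdot 1 + 23 \cdot \frac{1}{24} = 21 + \frac{23}{24} = \frac{527}{24} \approx 21.958$)
$t J{\left(\left(-2\right) 5 \right)} \left(-29\right) = \frac{527}{24} \left(-3\right) \left(-29\right) = \left(- \frac{527}{8}\right) \left(-29\right) = \frac{15283}{8}$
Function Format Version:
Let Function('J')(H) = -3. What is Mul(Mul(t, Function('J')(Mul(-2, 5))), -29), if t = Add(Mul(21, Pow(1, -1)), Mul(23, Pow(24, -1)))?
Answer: Rational(15283, 8) ≈ 1910.4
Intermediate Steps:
t = Rational(527, 24) (t = Add(Mul(21, 1), Mul(23, Rational(1, 24))) = Add(21, Rational(23, 24)) = Rational(527, 24) ≈ 21.958)
Mul(Mul(t, Function('J')(Mul(-2, 5))), -29) = Mul(Mul(Rational(527, 24), -3), -29) = Mul(Rational(-527, 8), -29) = Rational(15283, 8)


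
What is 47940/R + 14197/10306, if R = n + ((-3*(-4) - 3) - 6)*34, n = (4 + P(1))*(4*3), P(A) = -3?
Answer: 82614683/195814 ≈ 421.90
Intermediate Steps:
n = 12 (n = (4 - 3)*(4*3) = 1*12 = 12)
R = 114 (R = 12 + ((-3*(-4) - 3) - 6)*34 = 12 + ((12 - 3) - 6)*34 = 12 + (9 - 6)*34 = 12 + 3*34 = 12 + 102 = 114)
47940/R + 14197/10306 = 47940/114 + 14197/10306 = 47940*(1/114) + 14197*(1/10306) = 7990/19 + 14197/10306 = 82614683/195814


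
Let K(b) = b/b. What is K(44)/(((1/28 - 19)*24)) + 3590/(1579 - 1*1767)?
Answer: -1429882/74871 ≈ -19.098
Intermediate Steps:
K(b) = 1
K(44)/(((1/28 - 19)*24)) + 3590/(1579 - 1*1767) = 1/((1/28 - 19)*24) + 3590/(1579 - 1*1767) = 1/((1/28 - 19)*24) + 3590/(1579 - 1767) = 1/(-531/28*24) + 3590/(-188) = 1/(-3186/7) + 3590*(-1/188) = 1*(-7/3186) - 1795/94 = -7/3186 - 1795/94 = -1429882/74871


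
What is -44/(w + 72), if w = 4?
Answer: -11/19 ≈ -0.57895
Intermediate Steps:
-44/(w + 72) = -44/(4 + 72) = -44/76 = (1/76)*(-44) = -11/19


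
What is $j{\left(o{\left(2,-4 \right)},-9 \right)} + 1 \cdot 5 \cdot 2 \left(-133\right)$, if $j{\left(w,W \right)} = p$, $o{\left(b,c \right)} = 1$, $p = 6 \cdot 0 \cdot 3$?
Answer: $-1330$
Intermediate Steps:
$p = 0$ ($p = 0 \cdot 3 = 0$)
$j{\left(w,W \right)} = 0$
$j{\left(o{\left(2,-4 \right)},-9 \right)} + 1 \cdot 5 \cdot 2 \left(-133\right) = 0 + 1 \cdot 5 \cdot 2 \left(-133\right) = 0 + 5 \cdot 2 \left(-133\right) = 0 + 10 \left(-133\right) = 0 - 1330 = -1330$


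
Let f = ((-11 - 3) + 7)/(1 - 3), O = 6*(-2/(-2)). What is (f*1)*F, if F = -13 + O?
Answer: -49/2 ≈ -24.500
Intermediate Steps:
O = 6 (O = 6*(-2*(-1/2)) = 6*1 = 6)
f = 7/2 (f = (-14 + 7)/(-2) = -7*(-1/2) = 7/2 ≈ 3.5000)
F = -7 (F = -13 + 6 = -7)
(f*1)*F = ((7/2)*1)*(-7) = (7/2)*(-7) = -49/2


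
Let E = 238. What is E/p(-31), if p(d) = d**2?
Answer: 238/961 ≈ 0.24766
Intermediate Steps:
E/p(-31) = 238/((-31)**2) = 238/961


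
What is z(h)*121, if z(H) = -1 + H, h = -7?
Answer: -968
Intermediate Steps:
z(h)*121 = (-1 - 7)*121 = -8*121 = -968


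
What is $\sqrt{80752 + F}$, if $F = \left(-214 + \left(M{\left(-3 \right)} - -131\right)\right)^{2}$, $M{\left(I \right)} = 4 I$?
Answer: $\sqrt{89777} \approx 299.63$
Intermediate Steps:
$F = 9025$ ($F = \left(-214 + \left(4 \left(-3\right) - -131\right)\right)^{2} = \left(-214 + \left(-12 + 131\right)\right)^{2} = \left(-214 + 119\right)^{2} = \left(-95\right)^{2} = 9025$)
$\sqrt{80752 + F} = \sqrt{80752 + 9025} = \sqrt{89777}$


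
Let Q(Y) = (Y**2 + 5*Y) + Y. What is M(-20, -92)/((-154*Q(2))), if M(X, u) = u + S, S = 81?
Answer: 1/224 ≈ 0.0044643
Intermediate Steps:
Q(Y) = Y**2 + 6*Y
M(X, u) = 81 + u (M(X, u) = u + 81 = 81 + u)
M(-20, -92)/((-154*Q(2))) = (81 - 92)/((-308*(6 + 2))) = -11/((-308*8)) = -11/((-154*16)) = -11/(-2464) = -11*(-1/2464) = 1/224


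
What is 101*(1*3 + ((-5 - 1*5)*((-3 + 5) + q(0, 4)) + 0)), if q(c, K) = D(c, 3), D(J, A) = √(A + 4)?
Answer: -1717 - 1010*√7 ≈ -4389.2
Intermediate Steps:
D(J, A) = √(4 + A)
q(c, K) = √7 (q(c, K) = √(4 + 3) = √7)
101*(1*3 + ((-5 - 1*5)*((-3 + 5) + q(0, 4)) + 0)) = 101*(1*3 + ((-5 - 1*5)*((-3 + 5) + √7) + 0)) = 101*(3 + ((-5 - 5)*(2 + √7) + 0)) = 101*(3 + (-10*(2 + √7) + 0)) = 101*(3 + ((-20 - 10*√7) + 0)) = 101*(3 + (-20 - 10*√7)) = 101*(-17 - 10*√7) = -1717 - 1010*√7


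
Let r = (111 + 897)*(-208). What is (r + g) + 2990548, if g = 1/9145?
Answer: 25431184181/9145 ≈ 2.7809e+6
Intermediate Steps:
r = -209664 (r = 1008*(-208) = -209664)
g = 1/9145 ≈ 0.00010935
(r + g) + 2990548 = (-209664 + 1/9145) + 2990548 = -1917377279/9145 + 2990548 = 25431184181/9145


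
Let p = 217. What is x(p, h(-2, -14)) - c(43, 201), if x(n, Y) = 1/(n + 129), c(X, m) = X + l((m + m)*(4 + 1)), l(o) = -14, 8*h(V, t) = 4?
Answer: -10033/346 ≈ -28.997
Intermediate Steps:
h(V, t) = ½ (h(V, t) = (⅛)*4 = ½)
c(X, m) = -14 + X (c(X, m) = X - 14 = -14 + X)
x(n, Y) = 1/(129 + n)
x(p, h(-2, -14)) - c(43, 201) = 1/(129 + 217) - (-14 + 43) = 1/346 - 1*29 = 1/346 - 29 = -10033/346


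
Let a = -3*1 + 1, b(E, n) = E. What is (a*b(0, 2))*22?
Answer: 0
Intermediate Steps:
a = -2 (a = -3 + 1 = -2)
(a*b(0, 2))*22 = -2*0*22 = 0*22 = 0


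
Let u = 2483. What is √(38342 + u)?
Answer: 5*√1633 ≈ 202.05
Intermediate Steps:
√(38342 + u) = √(38342 + 2483) = √40825 = 5*√1633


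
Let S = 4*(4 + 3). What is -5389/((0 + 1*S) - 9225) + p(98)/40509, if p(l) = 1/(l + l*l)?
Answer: 124586807347/212622910038 ≈ 0.58595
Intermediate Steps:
p(l) = 1/(l + l²)
S = 28 (S = 4*7 = 28)
-5389/((0 + 1*S) - 9225) + p(98)/40509 = -5389/((0 + 1*28) - 9225) + (1/(98*(1 + 98)))/40509 = -5389/((0 + 28) - 9225) + ((1/98)/99)*(1/40509) = -5389/(28 - 9225) + ((1/98)*(1/99))*(1/40509) = -5389/(-9197) + (1/9702)*(1/40509) = -5389*(-1/9197) + 1/393018318 = 317/541 + 1/393018318 = 124586807347/212622910038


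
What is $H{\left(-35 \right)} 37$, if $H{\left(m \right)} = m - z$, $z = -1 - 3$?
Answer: $-1147$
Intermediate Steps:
$z = -4$
$H{\left(m \right)} = 4 + m$ ($H{\left(m \right)} = m - -4 = m + 4 = 4 + m$)
$H{\left(-35 \right)} 37 = \left(4 - 35\right) 37 = \left(-31\right) 37 = -1147$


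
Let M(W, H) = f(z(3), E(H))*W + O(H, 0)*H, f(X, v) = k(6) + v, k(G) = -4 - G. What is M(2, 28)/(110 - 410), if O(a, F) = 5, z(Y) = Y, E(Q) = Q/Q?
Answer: -61/150 ≈ -0.40667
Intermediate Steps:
E(Q) = 1
f(X, v) = -10 + v (f(X, v) = (-4 - 1*6) + v = (-4 - 6) + v = -10 + v)
M(W, H) = -9*W + 5*H (M(W, H) = (-10 + 1)*W + 5*H = -9*W + 5*H)
M(2, 28)/(110 - 410) = (-9*2 + 5*28)/(110 - 410) = (-18 + 140)/(-300) = 122*(-1/300) = -61/150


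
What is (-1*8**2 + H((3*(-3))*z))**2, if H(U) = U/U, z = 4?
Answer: 3969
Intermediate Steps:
H(U) = 1
(-1*8**2 + H((3*(-3))*z))**2 = (-1*8**2 + 1)**2 = (-1*64 + 1)**2 = (-64 + 1)**2 = (-63)**2 = 3969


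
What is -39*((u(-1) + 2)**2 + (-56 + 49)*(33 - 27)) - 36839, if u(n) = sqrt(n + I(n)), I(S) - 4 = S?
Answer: -35435 - 156*sqrt(2) ≈ -35656.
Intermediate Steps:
I(S) = 4 + S
u(n) = sqrt(4 + 2*n) (u(n) = sqrt(n + (4 + n)) = sqrt(4 + 2*n))
-39*((u(-1) + 2)**2 + (-56 + 49)*(33 - 27)) - 36839 = -39*((sqrt(4 + 2*(-1)) + 2)**2 + (-56 + 49)*(33 - 27)) - 36839 = -39*((sqrt(4 - 2) + 2)**2 - 7*6) - 36839 = -39*((sqrt(2) + 2)**2 - 42) - 36839 = -39*((2 + sqrt(2))**2 - 42) - 36839 = -39*(-42 + (2 + sqrt(2))**2) - 36839 = (1638 - 39*(2 + sqrt(2))**2) - 36839 = -35201 - 39*(2 + sqrt(2))**2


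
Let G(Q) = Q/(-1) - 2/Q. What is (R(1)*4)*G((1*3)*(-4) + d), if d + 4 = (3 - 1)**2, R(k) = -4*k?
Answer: -584/3 ≈ -194.67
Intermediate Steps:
d = 0 (d = -4 + (3 - 1)**2 = -4 + 2**2 = -4 + 4 = 0)
G(Q) = -Q - 2/Q (G(Q) = Q*(-1) - 2/Q = -Q - 2/Q)
(R(1)*4)*G((1*3)*(-4) + d) = (-4*1*4)*(-((1*3)*(-4) + 0) - 2/((1*3)*(-4) + 0)) = (-4*4)*(-(3*(-4) + 0) - 2/(3*(-4) + 0)) = -16*(-(-12 + 0) - 2/(-12 + 0)) = -16*(-1*(-12) - 2/(-12)) = -16*(12 - 2*(-1/12)) = -16*(12 + 1/6) = -16*73/6 = -584/3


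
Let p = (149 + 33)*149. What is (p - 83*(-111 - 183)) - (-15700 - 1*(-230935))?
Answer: -163715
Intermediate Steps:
p = 27118 (p = 182*149 = 27118)
(p - 83*(-111 - 183)) - (-15700 - 1*(-230935)) = (27118 - 83*(-111 - 183)) - (-15700 - 1*(-230935)) = (27118 - 83*(-294)) - (-15700 + 230935) = (27118 + 24402) - 1*215235 = 51520 - 215235 = -163715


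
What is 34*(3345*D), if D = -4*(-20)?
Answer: 9098400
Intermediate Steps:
D = 80
34*(3345*D) = 34*(3345*80) = 34*267600 = 9098400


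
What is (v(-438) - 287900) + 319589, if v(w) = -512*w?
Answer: 255945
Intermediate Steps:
(v(-438) - 287900) + 319589 = (-512*(-438) - 287900) + 319589 = (224256 - 287900) + 319589 = -63644 + 319589 = 255945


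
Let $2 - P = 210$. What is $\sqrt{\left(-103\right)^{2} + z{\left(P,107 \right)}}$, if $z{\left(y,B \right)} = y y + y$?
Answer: $\sqrt{53665} \approx 231.66$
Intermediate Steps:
$P = -208$ ($P = 2 - 210 = -208$)
$z{\left(y,B \right)} = y + y^{2}$ ($z{\left(y,B \right)} = y^{2} + y = y + y^{2}$)
$\sqrt{\left(-103\right)^{2} + z{\left(P,107 \right)}} = \sqrt{\left(-103\right)^{2} - 208 \left(1 - 208\right)} = \sqrt{10609 - -43056} = \sqrt{10609 + 43056} = \sqrt{53665}$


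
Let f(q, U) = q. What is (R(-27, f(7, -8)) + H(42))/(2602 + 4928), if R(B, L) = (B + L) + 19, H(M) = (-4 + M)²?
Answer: 481/2510 ≈ 0.19163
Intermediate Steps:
R(B, L) = 19 + B + L
(R(-27, f(7, -8)) + H(42))/(2602 + 4928) = ((19 - 27 + 7) + (-4 + 42)²)/(2602 + 4928) = (-1 + 38²)/7530 = (-1 + 1444)*(1/7530) = 1443*(1/7530) = 481/2510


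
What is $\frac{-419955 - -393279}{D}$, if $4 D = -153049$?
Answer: $\frac{8208}{11773} \approx 0.69719$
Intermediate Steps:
$D = - \frac{153049}{4}$ ($D = \frac{1}{4} \left(-153049\right) = - \frac{153049}{4} \approx -38262.0$)
$\frac{-419955 - -393279}{D} = \frac{-419955 - -393279}{- \frac{153049}{4}} = \left(-419955 + 393279\right) \left(- \frac{4}{153049}\right) = \left(-26676\right) \left(- \frac{4}{153049}\right) = \frac{8208}{11773}$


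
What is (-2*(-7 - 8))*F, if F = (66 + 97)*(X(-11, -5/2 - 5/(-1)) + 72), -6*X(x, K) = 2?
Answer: 350450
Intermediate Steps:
X(x, K) = -⅓ (X(x, K) = -⅙*2 = -⅓)
F = 35045/3 (F = (66 + 97)*(-⅓ + 72) = 163*(215/3) = 35045/3 ≈ 11682.)
(-2*(-7 - 8))*F = -2*(-7 - 8)*(35045/3) = -2*(-15)*(35045/3) = 30*(35045/3) = 350450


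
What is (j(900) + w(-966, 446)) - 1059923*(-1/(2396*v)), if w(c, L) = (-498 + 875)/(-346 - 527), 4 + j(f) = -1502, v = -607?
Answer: -1913591745559/1269666756 ≈ -1507.2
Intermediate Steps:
j(f) = -1506 (j(f) = -4 - 1502 = -1506)
w(c, L) = -377/873 (w(c, L) = 377/(-873) = 377*(-1/873) = -377/873)
(j(900) + w(-966, 446)) - 1059923*(-1/(2396*v)) = (-1506 - 377/873) - 1059923/((-607*(-2396))) = -1315115/873 - 1059923/1454372 = -1913591745559/1269666756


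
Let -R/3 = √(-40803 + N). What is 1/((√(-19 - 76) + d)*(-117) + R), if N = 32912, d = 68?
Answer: I/(3*(√7891 - 2652*I + 39*√95)) ≈ -0.00012188 + 2.1552e-5*I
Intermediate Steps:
R = -3*I*√7891 (R = -3*√(-40803 + 32912) = -3*I*√7891 ≈ -266.49*I)
1/((√(-19 - 76) + d)*(-117) + R) = 1/((√(-19 - 76) + 68)*(-117) - 3*I*√7891) = 1/((√(-95) + 68)*(-117) - 3*I*√7891) = 1/((I*√95 + 68)*(-117) - 3*I*√7891) = 1/((68 + I*√95)*(-117) - 3*I*√7891) = 1/((-7956 - 117*I*√95) - 3*I*√7891) = 1/(-7956 - 117*I*√95 - 3*I*√7891)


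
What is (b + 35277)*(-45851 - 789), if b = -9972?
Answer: -1180225200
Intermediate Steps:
(b + 35277)*(-45851 - 789) = (-9972 + 35277)*(-45851 - 789) = 25305*(-46640) = -1180225200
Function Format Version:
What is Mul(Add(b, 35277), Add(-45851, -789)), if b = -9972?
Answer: -1180225200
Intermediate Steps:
Mul(Add(b, 35277), Add(-45851, -789)) = Mul(Add(-9972, 35277), Add(-45851, -789)) = Mul(25305, -46640) = -1180225200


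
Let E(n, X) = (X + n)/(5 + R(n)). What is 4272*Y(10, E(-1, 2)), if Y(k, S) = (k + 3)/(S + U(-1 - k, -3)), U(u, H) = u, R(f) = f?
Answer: -222144/43 ≈ -5166.1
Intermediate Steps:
E(n, X) = (X + n)/(5 + n)
Y(k, S) = (3 + k)/(-1 + S - k) (Y(k, S) = (k + 3)/(S + (-1 - k)) = (3 + k)/(-1 + S - k))
4272*Y(10, E(-1, 2)) = 4272*((-3 - 1*10)/(1 + 10 - (2 - 1)/(5 - 1))) = 4272*((-3 - 10)/(1 + 10 - 1/4)) = 4272*(-13/(1 + 10 - 1/4)) = 4272*(-13/(43/4)) = 4272*((4/43)*(-13)) = 4272*(-52/43) = -222144/43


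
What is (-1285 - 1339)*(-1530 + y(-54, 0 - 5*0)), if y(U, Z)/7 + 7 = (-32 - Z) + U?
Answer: 5722944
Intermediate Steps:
y(U, Z) = -273 - 7*Z + 7*U (y(U, Z) = -49 + 7*((-32 - Z) + U) = -49 + 7*(-32 + U - Z) = -49 + (-224 - 7*Z + 7*U) = -273 - 7*Z + 7*U)
(-1285 - 1339)*(-1530 + y(-54, 0 - 5*0)) = (-1285 - 1339)*(-1530 + (-273 - 7*(0 - 5*0) + 7*(-54))) = -2624*(-1530 + (-273 - 7*(0 + 0) - 378)) = -2624*(-1530 + (-273 - 7*0 - 378)) = -2624*(-1530 + (-273 + 0 - 378)) = -2624*(-1530 - 651) = -2624*(-2181) = 5722944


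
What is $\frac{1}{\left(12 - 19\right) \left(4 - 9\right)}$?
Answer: $\frac{1}{35} \approx 0.028571$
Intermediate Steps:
$\frac{1}{\left(12 - 19\right) \left(4 - 9\right)} = \frac{1}{\left(12 - 19\right) \left(-5\right)} = \frac{1}{\left(-7\right) \left(-5\right)} = \frac{1}{35}$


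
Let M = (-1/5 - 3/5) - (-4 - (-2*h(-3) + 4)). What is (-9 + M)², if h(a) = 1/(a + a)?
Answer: 484/225 ≈ 2.1511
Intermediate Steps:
h(a) = 1/(2*a)
M = 113/15 (M = (-1/5 - 3/5) - (-4 - (-1/(-3) + 4)) = (-1*⅕ - 3*⅕) - (-4 - (-(-1)/3 + 4)) = (-⅕ - ⅗) - (-4 - (-2*(-⅙) + 4)) = -⅘ - (-4 - (⅓ + 4)) = -⅘ - (-4 - 1*13/3) = -⅘ - (-4 - 13/3) = -⅘ - 1*(-25/3) = -⅘ + 25/3 = 113/15 ≈ 7.5333)
(-9 + M)² = (-9 + 113/15)² = (-22/15)² = 484/225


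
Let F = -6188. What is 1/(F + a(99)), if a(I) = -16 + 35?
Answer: -1/6169 ≈ -0.00016210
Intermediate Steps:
a(I) = 19
1/(F + a(99)) = 1/(-6188 + 19) = 1/(-6169) = -1/6169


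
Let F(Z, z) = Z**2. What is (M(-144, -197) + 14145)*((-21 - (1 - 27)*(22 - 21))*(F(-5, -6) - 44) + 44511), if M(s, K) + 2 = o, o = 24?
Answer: 629241472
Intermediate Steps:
M(s, K) = 22 (M(s, K) = -2 + 24 = 22)
(M(-144, -197) + 14145)*((-21 - (1 - 27)*(22 - 21))*(F(-5, -6) - 44) + 44511) = (22 + 14145)*((-21 - (1 - 27)*(22 - 21))*((-5)**2 - 44) + 44511) = 14167*((-21 - (-26))*(25 - 44) + 44511) = 14167*((-21 - 1*(-26))*(-19) + 44511) = 14167*((-21 + 26)*(-19) + 44511) = 14167*(5*(-19) + 44511) = 14167*(-95 + 44511) = 14167*44416 = 629241472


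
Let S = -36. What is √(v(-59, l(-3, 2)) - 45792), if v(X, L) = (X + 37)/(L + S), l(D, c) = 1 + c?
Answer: I*√412122/3 ≈ 213.99*I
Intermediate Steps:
v(X, L) = (37 + X)/(-36 + L) (v(X, L) = (X + 37)/(L - 36) = (37 + X)/(-36 + L))
√(v(-59, l(-3, 2)) - 45792) = √((37 - 59)/(-36 + (1 + 2)) - 45792) = √(-22/(-36 + 3) - 45792) = √(-22/(-33) - 45792) = √(-1/33*(-22) - 45792) = √(⅔ - 45792) = √(-137374/3) = I*√412122/3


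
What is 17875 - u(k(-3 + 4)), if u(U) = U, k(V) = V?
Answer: 17874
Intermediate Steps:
17875 - u(k(-3 + 4)) = 17875 - (-3 + 4) = 17875 - 1*1 = 17875 - 1 = 17874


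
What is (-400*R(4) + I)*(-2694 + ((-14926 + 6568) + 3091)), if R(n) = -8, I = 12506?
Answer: -125035466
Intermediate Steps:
(-400*R(4) + I)*(-2694 + ((-14926 + 6568) + 3091)) = (-400*(-8) + 12506)*(-2694 + ((-14926 + 6568) + 3091)) = (3200 + 12506)*(-2694 + (-8358 + 3091)) = 15706*(-2694 - 5267) = 15706*(-7961) = -125035466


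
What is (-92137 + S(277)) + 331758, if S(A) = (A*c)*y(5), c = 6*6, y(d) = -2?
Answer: 219677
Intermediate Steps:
c = 36
S(A) = -72*A (S(A) = (A*36)*(-2) = (36*A)*(-2) = -72*A)
(-92137 + S(277)) + 331758 = (-92137 - 72*277) + 331758 = (-92137 - 19944) + 331758 = -112081 + 331758 = 219677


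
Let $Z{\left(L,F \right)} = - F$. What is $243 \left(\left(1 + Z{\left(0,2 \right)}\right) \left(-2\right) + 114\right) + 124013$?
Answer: $152201$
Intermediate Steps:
$243 \left(\left(1 + Z{\left(0,2 \right)}\right) \left(-2\right) + 114\right) + 124013 = 243 \left(\left(1 - 2\right) \left(-2\right) + 114\right) + 124013 = 243 \left(\left(-1\right) \left(-2\right) + 114\right) + 124013 = 243 \left(2 + 114\right) + 124013 = 243 \cdot 116 + 124013 = 28188 + 124013 = 152201$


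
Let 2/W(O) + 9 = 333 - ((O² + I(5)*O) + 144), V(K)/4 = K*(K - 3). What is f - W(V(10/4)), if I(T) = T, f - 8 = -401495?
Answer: -36133831/90 ≈ -4.0149e+5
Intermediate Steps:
f = -401487 (f = 8 - 401495 = -401487)
V(K) = 4*K*(-3 + K) (V(K) = 4*(K*(K - 3)) = 4*(K*(-3 + K)) = 4*K*(-3 + K))
W(O) = 2/(180 - O² - 5*O) (W(O) = 2/(-9 + (333 - ((O² + 5*O) + 144))) = 2/(-9 + (333 - (144 + O² + 5*O))) = 2/(-9 + (333 + (-144 - O² - 5*O))) = 2/(-9 + (189 - O² - 5*O)) = 2/(180 - O² - 5*O))
f - W(V(10/4)) = -401487 - (-2)/(-180 + (4*(10/4)*(-3 + 10/4))² + 5*(4*(10/4)*(-3 + 10/4))) = -401487 - (-2)/(-180 + (4*(10*(¼))*(-3 + 10*(¼)))² + 5*(4*(10*(¼))*(-3 + 10*(¼)))) = -401487 - (-2)/(-180 + (4*(5/2)*(-3 + 5/2))² + 5*(4*(5/2)*(-3 + 5/2))) = -401487 - (-2)/(-180 + (4*(5/2)*(-½))² + 5*(4*(5/2)*(-½))) = -401487 - (-2)/(-180 + (-5)² + 5*(-5)) = -401487 - (-2)/(-180 + 25 - 25) = -401487 - (-2)/(-180) = -401487 - (-2)*(-1)/180 = -401487 - 1*1/90 = -401487 - 1/90 = -36133831/90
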